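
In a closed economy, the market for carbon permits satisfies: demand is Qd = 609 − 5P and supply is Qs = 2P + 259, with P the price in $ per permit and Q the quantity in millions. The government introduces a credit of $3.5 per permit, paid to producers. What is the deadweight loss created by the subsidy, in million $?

Deadweight loss = $8.75 million.

Without the subsidy, 609 − 5P = 2P + 259 gives 7P = 350, so P* = $50 and Q* = 359.
With a per-unit subsidy paid to producers, each receives P + 3.5 per unit sold, so supply becomes Qs = 2(P + 3.5) + 259.
New equilibrium: consumers pay $49, producers receive $52.5, Q = 364. (Wedge: Pb − Ps = −3.5.)
Quantity rises by |ΔQ| = |359 − 364| = 5.
DWL = ½ · t · |ΔQ| = ½ · 3.5 · 5 = $8.75.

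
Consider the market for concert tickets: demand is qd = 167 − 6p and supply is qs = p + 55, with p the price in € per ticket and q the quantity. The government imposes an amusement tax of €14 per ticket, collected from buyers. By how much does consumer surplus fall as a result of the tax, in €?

Without the tax, 167 − 6p = p + 55 gives 7p = 112, so p* = €16 and q* = 71.
With the tax collected from buyers, demand (in seller-price terms) shifts: qd = 167 − 6(p + 14).
Solving gives q = 59 with buyers paying €18 and sellers receiving €4 (the €14 wedge).
ΔCS is the trapezoid between Q = 59 and Q = 71 of height €2: ½ · (71 + 59) · 2 = €130.

Consumer surplus falls by €130.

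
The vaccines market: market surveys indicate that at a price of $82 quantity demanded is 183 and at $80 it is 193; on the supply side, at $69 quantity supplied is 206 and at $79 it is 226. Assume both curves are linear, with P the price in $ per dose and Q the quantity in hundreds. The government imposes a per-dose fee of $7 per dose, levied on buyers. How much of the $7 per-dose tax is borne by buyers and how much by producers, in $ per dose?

Demand slope: (193 − 183)/(80 − 82) = -5, so Qd = 593 − 5P.
Supply slope: (226 − 206)/(79 − 69) = 2, so Qs = 2P + 68.
Without the tax, 593 − 5P = 2P + 68 gives 7P = 525, so P* = $75 and Q* = 218.
With the tax collected from buyers, demand (in seller-price terms) shifts: Qd = 593 − 5(P + 7).
New equilibrium: buyers pay $77, producers receive $70, Q = 208. (Wedge: Pb − Ps = 7.)
Burden on buyers: $2; on producers: $5. (They sum to $7.)
The less price-elastic side of the market bears the larger share of a per-unit tax.

Buyers bear $2 per dose; producers bear $5 per dose.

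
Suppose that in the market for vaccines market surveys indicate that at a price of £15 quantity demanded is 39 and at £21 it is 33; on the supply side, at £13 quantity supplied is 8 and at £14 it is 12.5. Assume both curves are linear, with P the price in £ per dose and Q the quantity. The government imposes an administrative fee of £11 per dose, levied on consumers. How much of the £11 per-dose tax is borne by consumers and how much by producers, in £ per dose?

Consumers bear £9 per dose; producers bear £2 per dose.

Demand slope: (33 − 39)/(21 − 15) = -1, so Qd = 54 − P.
Supply slope: (12.5 − 8)/(14 − 13) = 4.5, so Qs = 4.5P − 50.5.
Before the tax: set 54 − P = 4.5P − 50.5 → P* = £19, Q* = 35.
With the tax collected from consumers, demand (in seller-price terms) shifts: Qd = 54 − (P + 11).
Solving gives Q = 26 with consumers paying £28 and producers receiving £17 (the £11 wedge).
Burden on consumers: £9; on producers: £2. (They sum to £11.)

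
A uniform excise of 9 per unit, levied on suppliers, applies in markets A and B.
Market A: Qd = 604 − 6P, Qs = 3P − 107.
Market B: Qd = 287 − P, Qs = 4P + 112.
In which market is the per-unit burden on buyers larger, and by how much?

Market A: pre-tax P* = 79, Q* = 130; post-tax Q = 112; per-unit burden on buyers = 3.
Market B: pre-tax P* = 35, Q* = 252; post-tax Q = 244.8; per-unit burden on buyers = 7.2.
Difference: 3 vs 7.2 → market B is larger by 4.2.

Market B, by 4.2.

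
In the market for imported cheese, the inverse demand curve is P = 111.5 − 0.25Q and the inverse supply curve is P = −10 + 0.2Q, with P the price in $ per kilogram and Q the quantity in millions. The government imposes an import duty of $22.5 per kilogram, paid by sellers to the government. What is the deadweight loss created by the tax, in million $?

Rewrite in direct form: Qd = 446 − 4P and Qs = 5P + 50.
Before the tax: set 446 − 4P = 5P + 50 → P* = $44, Q* = 270.
With the tax collected from sellers, supply shifts: Qs = 5(P − 22.5) + 50.
Solving gives Q = 220 with buyers paying $56.5 and sellers receiving $34 (the $22.5 wedge).
Quantity falls by |ΔQ| = |270 − 220| = 50.
DWL = ½ · t · |ΔQ| = ½ · 22.5 · 50 = $562.5.

Deadweight loss = $562.5 million.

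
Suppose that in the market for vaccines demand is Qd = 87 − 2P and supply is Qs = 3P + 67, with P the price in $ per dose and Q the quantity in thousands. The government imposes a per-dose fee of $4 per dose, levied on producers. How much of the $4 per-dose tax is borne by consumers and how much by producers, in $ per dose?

Before the tax: set 87 − 2P = 3P + 67 → P* = $4, Q* = 79.
With the tax collected from producers, supply shifts: Qs = 3(P − 4) + 67.
New equilibrium: consumers pay $6.4, producers receive $2.4, Q = 74.2. (Wedge: Pb − Ps = 4.)
Burden on consumers: $2.4; on producers: $1.6. (They sum to $4.)
The less price-elastic side of the market bears the larger share of a per-unit tax.

Consumers bear $2.4 per dose; producers bear $1.6 per dose.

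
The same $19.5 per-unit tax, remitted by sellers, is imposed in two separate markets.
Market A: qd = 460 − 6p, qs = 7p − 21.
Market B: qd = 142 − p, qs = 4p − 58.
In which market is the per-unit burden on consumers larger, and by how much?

Market B, by $5.1.

Market A: pre-tax p* = $37, q* = 238; post-tax q = 175; per-unit burden on consumers = $10.5.
Market B: pre-tax p* = $40, q* = 102; post-tax q = 86.4; per-unit burden on consumers = $15.6.
Difference: $10.5 vs $15.6 → market B is larger by $5.1.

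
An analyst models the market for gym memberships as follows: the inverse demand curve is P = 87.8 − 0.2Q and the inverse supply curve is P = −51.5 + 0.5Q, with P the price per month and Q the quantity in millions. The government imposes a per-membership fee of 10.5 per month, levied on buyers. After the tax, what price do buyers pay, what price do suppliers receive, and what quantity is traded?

Buyers pay 51; suppliers receive 40.5; quantity = 184.

Rewrite in direct form: Qd = 439 − 5P and Qs = 2P + 103.
Before the tax: set 439 − 5P = 2P + 103 → P* = 48, Q* = 199.
With the tax collected from buyers, demand (in seller-price terms) shifts: Qd = 439 − 5(P + 10.5).
Solving gives Q = 184 with buyers paying 51 and suppliers receiving 40.5 (the 10.5 wedge).
The less price-elastic side of the market bears the larger share of a per-unit tax.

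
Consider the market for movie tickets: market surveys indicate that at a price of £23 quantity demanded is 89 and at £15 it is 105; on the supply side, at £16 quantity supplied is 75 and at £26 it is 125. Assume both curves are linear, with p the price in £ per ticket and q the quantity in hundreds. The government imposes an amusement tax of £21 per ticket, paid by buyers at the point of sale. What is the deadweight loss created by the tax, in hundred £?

Deadweight loss = £315 hundred.

Demand slope: (105 − 89)/(15 − 23) = -2, so qd = 135 − 2p.
Supply slope: (125 − 75)/(26 − 16) = 5, so qs = 5p − 5.
Without the tax, 135 − 2p = 5p − 5 gives 7p = 140, so p* = £20 and q* = 95.
With the tax collected from buyers, demand (in seller-price terms) shifts: qd = 135 − 2(p + 21).
Solving gives q = 65 with buyers paying £35 and suppliers receiving £14 (the £21 wedge).
Quantity falls by |ΔQ| = |95 − 65| = 30.
DWL = ½ · t · |ΔQ| = ½ · 21 · 30 = £315.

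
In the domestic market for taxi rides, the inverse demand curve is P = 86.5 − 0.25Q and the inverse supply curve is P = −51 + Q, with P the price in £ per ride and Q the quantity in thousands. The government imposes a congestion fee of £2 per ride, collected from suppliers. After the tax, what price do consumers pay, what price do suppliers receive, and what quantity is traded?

Consumers pay £59.4; suppliers receive £57.4; quantity = 108.4.

Inverting to Q(P) form: Qd = 346 − 4P; Qs = P + 51.
Without the tax, 346 − 4P = P + 51 gives 5P = 295, so P* = £59 and Q* = 110.
With the tax collected from suppliers, supply shifts: Qs = (P − 2) + 51.
Solving gives Q = 108.4 with consumers paying £59.4 and suppliers receiving £57.4 (the £2 wedge).
The less price-elastic side of the market bears the larger share of a per-unit tax.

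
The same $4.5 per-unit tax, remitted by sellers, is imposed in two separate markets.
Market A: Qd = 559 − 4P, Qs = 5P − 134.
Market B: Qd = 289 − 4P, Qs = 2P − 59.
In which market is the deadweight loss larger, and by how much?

Market A, by $9.

Market A: pre-tax P* = $77, Q* = 251; post-tax Q = 241; deadweight loss = $22.5.
Market B: pre-tax P* = $58, Q* = 57; post-tax Q = 51; deadweight loss = $13.5.
Difference: $22.5 vs $13.5 → market A is larger by $9.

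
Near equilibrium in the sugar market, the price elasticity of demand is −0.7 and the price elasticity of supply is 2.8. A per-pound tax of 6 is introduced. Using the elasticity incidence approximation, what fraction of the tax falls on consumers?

Incidence ratio: consumers' share ≈ εs / (εs + |εd|) = 2.8 / (2.8 + 0.7) = 0.8.
Supply is the more elastic side, so consumers bear the larger share.

Consumers' share ≈ 0.8.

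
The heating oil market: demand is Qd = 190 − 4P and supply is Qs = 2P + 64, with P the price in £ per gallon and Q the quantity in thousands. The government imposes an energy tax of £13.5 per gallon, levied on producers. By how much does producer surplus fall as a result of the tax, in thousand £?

Producer surplus falls by £873 thousand.

Before the tax: set 190 − 4P = 2P + 64 → P* = £21, Q* = 106.
With the tax collected from producers, supply shifts: Qs = 2(P − 13.5) + 64.
Solving gives Q = 88 with consumers paying £25.5 and producers receiving £12 (the £13.5 wedge).
ΔPS is the trapezoid between Q = 88 and Q = 106 of height £9: ½ · (106 + 88) · 9 = £873.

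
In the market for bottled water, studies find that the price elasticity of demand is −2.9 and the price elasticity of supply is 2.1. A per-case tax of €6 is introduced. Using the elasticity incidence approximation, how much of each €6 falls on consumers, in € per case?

Consumers bear ≈ €2.52 per case.

Incidence ratio: consumers' share ≈ εs / (εs + |εd|) = 2.1 / (2.1 + 2.9) = 0.42.
So consumers bear ≈ 0.42 × €6 = €2.52; suppliers bear €3.48.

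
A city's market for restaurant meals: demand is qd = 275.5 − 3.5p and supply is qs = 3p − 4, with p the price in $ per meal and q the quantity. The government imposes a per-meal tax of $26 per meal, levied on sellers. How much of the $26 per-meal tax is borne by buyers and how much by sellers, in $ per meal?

Without the tax, 275.5 − 3.5p = 3p − 4 gives 6.5p = 279.5, so p* = $43 and q* = 125.
With the tax collected from sellers, supply shifts: qs = 3(p − 26) − 4.
Solving gives q = 83 with buyers paying $55 and sellers receiving $29 (the $26 wedge).
Burden on buyers: $12; on sellers: $14. (They sum to $26.)
The less price-elastic side of the market bears the larger share of a per-unit tax.

Buyers bear $12 per meal; sellers bear $14 per meal.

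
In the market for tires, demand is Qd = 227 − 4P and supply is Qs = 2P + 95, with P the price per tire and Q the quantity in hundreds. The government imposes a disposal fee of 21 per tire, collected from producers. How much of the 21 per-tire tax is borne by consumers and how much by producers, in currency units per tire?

Without the tax, 227 − 4P = 2P + 95 gives 6P = 132, so P* = 22 and Q* = 139.
With the tax collected from producers, supply shifts: Qs = 2(P − 21) + 95.
Solving gives Q = 111 with consumers paying 29 and producers receiving 8 (the 21 wedge).
Burden on consumers: 7; on producers: 14. (They sum to 21.)

Consumers bear 7 per tire; producers bear 14 per tire.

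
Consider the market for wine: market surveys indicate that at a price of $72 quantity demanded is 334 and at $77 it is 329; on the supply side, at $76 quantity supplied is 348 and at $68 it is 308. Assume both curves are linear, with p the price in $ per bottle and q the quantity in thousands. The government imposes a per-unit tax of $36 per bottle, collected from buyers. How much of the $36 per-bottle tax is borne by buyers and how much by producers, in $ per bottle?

Demand slope: (329 − 334)/(77 − 72) = -1, so qd = 406 − p.
Supply slope: (308 − 348)/(68 − 76) = 5, so qs = 5p − 32.
Without the tax, 406 − p = 5p − 32 gives 6p = 438, so p* = $73 and q* = 333.
With the tax collected from buyers, demand (in seller-price terms) shifts: qd = 406 − (p + 36).
New equilibrium: buyers pay $103, producers receive $67, q = 303. (Wedge: pb − ps = 36.)
Burden on buyers: $30; on producers: $6. (They sum to $36.)

Buyers bear $30 per bottle; producers bear $6 per bottle.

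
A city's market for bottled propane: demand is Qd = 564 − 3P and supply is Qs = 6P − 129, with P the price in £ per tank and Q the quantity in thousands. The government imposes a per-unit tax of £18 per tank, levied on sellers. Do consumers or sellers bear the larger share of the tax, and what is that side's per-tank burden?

Consumers bear the larger share: £12 per tank.

Before the tax: set 564 − 3P = 6P − 129 → P* = £77, Q* = 333.
With the tax collected from sellers, supply shifts: Qs = 6(P − 18) − 129.
Solving gives Q = 297 with consumers paying £89 and sellers receiving £71 (the £18 wedge).
Per-tank burden: consumers £12, sellers £6.
Consumers take the larger share because demand is less price-elastic here (demand slope 3 vs supply slope 6).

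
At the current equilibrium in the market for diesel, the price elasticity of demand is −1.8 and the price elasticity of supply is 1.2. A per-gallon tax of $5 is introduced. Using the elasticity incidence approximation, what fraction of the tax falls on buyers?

Buyers' share ≈ 0.4.

Incidence ratio: buyers' share ≈ εs / (εs + |εd|) = 1.2 / (1.2 + 1.8) = 0.4.
Supply is the less elastic side, so buyers bear the smaller share.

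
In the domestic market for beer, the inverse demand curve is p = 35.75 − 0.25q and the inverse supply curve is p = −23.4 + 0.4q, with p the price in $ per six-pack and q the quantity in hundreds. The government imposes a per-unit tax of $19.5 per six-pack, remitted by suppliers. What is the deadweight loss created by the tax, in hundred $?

Deadweight loss = $292.5 hundred.

Rewrite in direct form: qd = 143 − 4p and qs = 2.5p + 58.5.
Before the tax: set 143 − 4p = 2.5p + 58.5 → p* = $13, q* = 91.
With the tax collected from suppliers, supply shifts: qs = 2.5(p − 19.5) + 58.5.
Solving gives q = 61 with buyers paying $20.5 and suppliers receiving $1 (the $19.5 wedge).
Quantity falls by |ΔQ| = |91 − 61| = 30.
DWL = ½ · t · |ΔQ| = ½ · 19.5 · 30 = $292.5.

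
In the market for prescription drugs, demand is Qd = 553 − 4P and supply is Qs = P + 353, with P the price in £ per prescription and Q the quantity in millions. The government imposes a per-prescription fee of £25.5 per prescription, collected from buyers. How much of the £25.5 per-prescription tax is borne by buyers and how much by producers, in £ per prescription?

Buyers bear £5.1 per prescription; producers bear £20.4 per prescription.

Without the tax, 553 − 4P = P + 353 gives 5P = 200, so P* = £40 and Q* = 393.
With the tax collected from buyers, demand (in seller-price terms) shifts: Qd = 553 − 4(P + 25.5).
New equilibrium: buyers pay £45.1, producers receive £19.6, Q = 372.6. (Wedge: Pb − Ps = 25.5.)
Burden on buyers: £5.1; on producers: £20.4. (They sum to £25.5.)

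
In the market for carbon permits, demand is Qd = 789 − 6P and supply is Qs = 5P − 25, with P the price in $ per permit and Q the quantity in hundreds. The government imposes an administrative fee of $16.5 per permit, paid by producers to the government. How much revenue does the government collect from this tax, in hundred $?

Without the tax, 789 − 6P = 5P − 25 gives 11P = 814, so P* = $74 and Q* = 345.
With the tax collected from producers, supply shifts: Qs = 5(P − 16.5) − 25.
Solving gives Q = 300 with buyers paying $81.5 and producers receiving $65 (the $16.5 wedge).
Revenue = t · Q = 16.5 · 300 = $4950.

Tax revenue = $4950 hundred.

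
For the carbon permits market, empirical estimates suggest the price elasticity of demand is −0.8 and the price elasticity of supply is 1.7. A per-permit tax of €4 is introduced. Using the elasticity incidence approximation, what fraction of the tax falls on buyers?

Buyers' share ≈ 0.68.

Incidence ratio: buyers' share ≈ εs / (εs + |εd|) = 1.7 / (1.7 + 0.8) = 0.68.
Supply is the more elastic side, so buyers bear the larger share.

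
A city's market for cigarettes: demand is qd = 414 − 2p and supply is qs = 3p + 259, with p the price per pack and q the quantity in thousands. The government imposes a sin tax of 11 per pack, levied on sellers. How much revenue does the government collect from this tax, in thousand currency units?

Before the tax: set 414 − 2p = 3p + 259 → p* = 31, q* = 352.
With the tax collected from sellers, supply shifts: qs = 3(p − 11) + 259.
New equilibrium: consumers pay 37.6, sellers receive 26.6, q = 338.8. (Wedge: pb − ps = 11.)
Revenue = t · Q = 11 · 338.8 = 3726.8.

Tax revenue = 3726.8 thousand.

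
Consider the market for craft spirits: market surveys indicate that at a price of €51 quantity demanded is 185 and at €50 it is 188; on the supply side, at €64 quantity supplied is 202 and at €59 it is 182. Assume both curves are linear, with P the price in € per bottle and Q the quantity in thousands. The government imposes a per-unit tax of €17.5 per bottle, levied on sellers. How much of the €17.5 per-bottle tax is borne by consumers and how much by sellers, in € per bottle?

Consumers bear €10 per bottle; sellers bear €7.5 per bottle.

Demand slope: (188 − 185)/(50 − 51) = -3, so Qd = 338 − 3P.
Supply slope: (182 − 202)/(59 − 64) = 4, so Qs = 4P − 54.
Without the tax, 338 − 3P = 4P − 54 gives 7P = 392, so P* = €56 and Q* = 170.
With the tax collected from sellers, supply shifts: Qs = 4(P − 17.5) − 54.
New equilibrium: consumers pay €66, sellers receive €48.5, Q = 140. (Wedge: Pb − Ps = 17.5.)
Burden on consumers: €10; on sellers: €7.5. (They sum to €17.5.)
The less price-elastic side of the market bears the larger share of a per-unit tax.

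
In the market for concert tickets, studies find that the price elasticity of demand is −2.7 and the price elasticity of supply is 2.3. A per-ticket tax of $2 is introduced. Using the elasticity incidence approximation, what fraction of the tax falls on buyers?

Incidence ratio: buyers' share ≈ εs / (εs + |εd|) = 2.3 / (2.3 + 2.7) = 0.46.
Supply is the less elastic side, so buyers bear the smaller share.

Buyers' share ≈ 0.46.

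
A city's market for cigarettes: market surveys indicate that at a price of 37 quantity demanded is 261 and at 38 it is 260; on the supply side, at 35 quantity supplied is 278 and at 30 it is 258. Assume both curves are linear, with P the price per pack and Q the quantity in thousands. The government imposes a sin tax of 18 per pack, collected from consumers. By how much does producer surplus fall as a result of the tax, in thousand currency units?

Producer surplus falls by 931.68 thousand.

Demand slope: (260 − 261)/(38 − 37) = -1, so Qd = 298 − P.
Supply slope: (258 − 278)/(30 − 35) = 4, so Qs = 4P + 138.
Without the tax, 298 − P = 4P + 138 gives 5P = 160, so P* = 32 and Q* = 266.
With the tax collected from consumers, demand (in seller-price terms) shifts: Qd = 298 − (P + 18).
New equilibrium: consumers pay 46.4, suppliers receive 28.4, Q = 251.6. (Wedge: Pb − Ps = 18.)
ΔPS is the trapezoid between Q = 251.6 and Q = 266 of height 3.6: ½ · (266 + 251.6) · 3.6 = 931.68.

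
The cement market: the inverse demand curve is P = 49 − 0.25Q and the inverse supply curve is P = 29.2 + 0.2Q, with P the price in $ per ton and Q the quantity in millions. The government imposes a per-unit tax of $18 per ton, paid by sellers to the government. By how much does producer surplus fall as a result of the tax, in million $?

Rewrite in direct form: Qd = 196 − 4P and Qs = 5P − 146.
Without the tax, 196 − 4P = 5P − 146 gives 9P = 342, so P* = $38 and Q* = 44.
With the tax collected from sellers, supply shifts: Qs = 5(P − 18) − 146.
New equilibrium: consumers pay $48, sellers receive $30, Q = 4. (Wedge: Pb − Ps = 18.)
ΔPS is the trapezoid between Q = 4 and Q = 44 of height $8: ½ · (44 + 4) · 8 = $192.

Producer surplus falls by $192 million.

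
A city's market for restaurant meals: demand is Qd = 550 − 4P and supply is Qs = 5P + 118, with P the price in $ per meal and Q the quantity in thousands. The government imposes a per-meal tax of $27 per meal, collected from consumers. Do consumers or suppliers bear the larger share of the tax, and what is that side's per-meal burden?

Before the tax: set 550 − 4P = 5P + 118 → P* = $48, Q* = 358.
With the tax collected from consumers, demand (in seller-price terms) shifts: Qd = 550 − 4(P + 27).
Solving gives Q = 298 with consumers paying $63 and suppliers receiving $36 (the $27 wedge).
Per-meal burden: consumers $15, suppliers $12.
Consumers take the larger share because demand is less price-elastic here (demand slope 4 vs supply slope 5).

Consumers bear the larger share: $15 per meal.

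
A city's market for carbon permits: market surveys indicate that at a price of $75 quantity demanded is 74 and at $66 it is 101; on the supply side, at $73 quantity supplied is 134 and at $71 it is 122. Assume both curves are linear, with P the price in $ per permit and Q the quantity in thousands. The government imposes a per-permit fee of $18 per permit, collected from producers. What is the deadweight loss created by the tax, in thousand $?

Demand slope: (101 − 74)/(66 − 75) = -3, so Qd = 299 − 3P.
Supply slope: (122 − 134)/(71 − 73) = 6, so Qs = 6P − 304.
Before the tax: set 299 − 3P = 6P − 304 → P* = $67, Q* = 98.
With the tax collected from producers, supply shifts: Qs = 6(P − 18) − 304.
New equilibrium: buyers pay $79, producers receive $61, Q = 62. (Wedge: Pb − Ps = 18.)
Quantity falls by |ΔQ| = |98 − 62| = 36.
DWL = ½ · t · |ΔQ| = ½ · 18 · 36 = $324.

Deadweight loss = $324 thousand.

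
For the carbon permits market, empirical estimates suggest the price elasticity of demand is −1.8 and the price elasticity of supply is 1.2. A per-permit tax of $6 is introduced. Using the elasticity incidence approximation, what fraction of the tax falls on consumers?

Consumers' share ≈ 0.4.

Incidence ratio: consumers' share ≈ εs / (εs + |εd|) = 1.2 / (1.2 + 1.8) = 0.4.
Supply is the less elastic side, so consumers bear the smaller share.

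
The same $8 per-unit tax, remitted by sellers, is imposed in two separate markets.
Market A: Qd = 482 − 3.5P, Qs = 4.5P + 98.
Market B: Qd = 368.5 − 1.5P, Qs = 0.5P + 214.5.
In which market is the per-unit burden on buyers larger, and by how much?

Market A, by $2.5.

Market A: pre-tax P* = $48, Q* = 314; post-tax Q = 298.25; per-unit burden on buyers = $4.5.
Market B: pre-tax P* = $77, Q* = 253; post-tax Q = 250; per-unit burden on buyers = $2.
Difference: $4.5 vs $2 → market A is larger by $2.5.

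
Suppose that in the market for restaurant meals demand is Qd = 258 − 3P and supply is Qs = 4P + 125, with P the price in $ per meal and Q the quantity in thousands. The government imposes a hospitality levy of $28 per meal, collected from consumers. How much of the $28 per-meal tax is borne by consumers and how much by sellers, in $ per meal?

Consumers bear $16 per meal; sellers bear $12 per meal.

Before the tax: set 258 − 3P = 4P + 125 → P* = $19, Q* = 201.
With the tax collected from consumers, demand (in seller-price terms) shifts: Qd = 258 − 3(P + 28).
Solving gives Q = 153 with consumers paying $35 and sellers receiving $7 (the $28 wedge).
Burden on consumers: $16; on sellers: $12. (They sum to $28.)
The less price-elastic side of the market bears the larger share of a per-unit tax.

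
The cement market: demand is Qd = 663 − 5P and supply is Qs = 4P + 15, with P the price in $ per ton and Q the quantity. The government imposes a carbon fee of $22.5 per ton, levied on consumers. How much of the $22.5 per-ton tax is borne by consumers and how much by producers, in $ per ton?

Before the tax: set 663 − 5P = 4P + 15 → P* = $72, Q* = 303.
With the tax collected from consumers, demand (in seller-price terms) shifts: Qd = 663 − 5(P + 22.5).
New equilibrium: consumers pay $82, producers receive $59.5, Q = 253. (Wedge: Pb − Ps = 22.5.)
Burden on consumers: $10; on producers: $12.5. (They sum to $22.5.)
The less price-elastic side of the market bears the larger share of a per-unit tax.

Consumers bear $10 per ton; producers bear $12.5 per ton.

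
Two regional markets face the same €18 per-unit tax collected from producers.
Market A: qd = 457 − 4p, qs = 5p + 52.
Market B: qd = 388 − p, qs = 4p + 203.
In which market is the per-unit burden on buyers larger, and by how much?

Market A: pre-tax p* = €45, q* = 277; post-tax q = 237; per-unit burden on buyers = €10.
Market B: pre-tax p* = €37, q* = 351; post-tax q = 336.6; per-unit burden on buyers = €14.4.
Difference: €10 vs €14.4 → market B is larger by €4.4.

Market B, by €4.4.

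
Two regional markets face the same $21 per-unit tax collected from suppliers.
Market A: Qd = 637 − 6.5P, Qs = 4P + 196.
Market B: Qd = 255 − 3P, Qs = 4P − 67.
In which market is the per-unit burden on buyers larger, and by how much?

Market B, by $4.

Market A: pre-tax P* = $42, Q* = 364; post-tax Q = 312; per-unit burden on buyers = $8.
Market B: pre-tax P* = $46, Q* = 117; post-tax Q = 81; per-unit burden on buyers = $12.
Difference: $8 vs $12 → market B is larger by $4.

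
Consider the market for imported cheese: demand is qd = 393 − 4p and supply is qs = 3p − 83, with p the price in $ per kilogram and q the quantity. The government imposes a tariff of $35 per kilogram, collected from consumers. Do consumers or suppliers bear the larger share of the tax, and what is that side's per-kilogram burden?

Before the tax: set 393 − 4p = 3p − 83 → p* = $68, q* = 121.
With the tax collected from consumers, demand (in seller-price terms) shifts: qd = 393 − 4(p + 35).
Solving gives q = 61 with consumers paying $83 and suppliers receiving $48 (the $35 wedge).
Per-kilogram burden: consumers $15, suppliers $20.
Suppliers take the larger share because supply is less price-elastic here (demand slope 4 vs supply slope 3).
The less price-elastic side of the market bears the larger share of a per-unit tax.

Suppliers bear the larger share: $20 per kilogram.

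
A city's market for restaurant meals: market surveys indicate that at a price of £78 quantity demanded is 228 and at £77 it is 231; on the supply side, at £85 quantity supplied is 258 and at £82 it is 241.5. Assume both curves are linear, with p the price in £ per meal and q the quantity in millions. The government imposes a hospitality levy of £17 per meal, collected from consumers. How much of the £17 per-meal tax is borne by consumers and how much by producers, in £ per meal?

Demand slope: (231 − 228)/(77 − 78) = -3, so qd = 462 − 3p.
Supply slope: (241.5 − 258)/(82 − 85) = 5.5, so qs = 5.5p − 209.5.
Before the tax: set 462 − 3p = 5.5p − 209.5 → p* = £79, q* = 225.
With the tax collected from consumers, demand (in seller-price terms) shifts: qd = 462 − 3(p + 17).
Solving gives q = 192 with consumers paying £90 and producers receiving £73 (the £17 wedge).
Burden on consumers: £11; on producers: £6. (They sum to £17.)
The less price-elastic side of the market bears the larger share of a per-unit tax.

Consumers bear £11 per meal; producers bear £6 per meal.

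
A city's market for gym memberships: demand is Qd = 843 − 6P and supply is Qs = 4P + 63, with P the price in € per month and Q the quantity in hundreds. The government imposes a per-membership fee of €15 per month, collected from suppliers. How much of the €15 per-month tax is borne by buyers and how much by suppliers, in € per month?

Buyers bear €6 per month; suppliers bear €9 per month.

Without the tax, 843 − 6P = 4P + 63 gives 10P = 780, so P* = €78 and Q* = 375.
With the tax collected from suppliers, supply shifts: Qs = 4(P − 15) + 63.
New equilibrium: buyers pay €84, suppliers receive €69, Q = 339. (Wedge: Pb − Ps = 15.)
Burden on buyers: €6; on suppliers: €9. (They sum to €15.)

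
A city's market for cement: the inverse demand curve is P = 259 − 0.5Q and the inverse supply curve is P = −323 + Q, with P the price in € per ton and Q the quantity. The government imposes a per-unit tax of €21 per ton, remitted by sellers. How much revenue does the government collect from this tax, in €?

Inverting to Q(P) form: Qd = 518 − 2P; Qs = P + 323.
Before the tax: set 518 − 2P = P + 323 → P* = €65, Q* = 388.
With the tax collected from sellers, supply shifts: Qs = (P − 21) + 323.
New equilibrium: consumers pay €72, sellers receive €51, Q = 374. (Wedge: Pb − Ps = 21.)
Revenue = t · Q = 21 · 374 = €7854.

Tax revenue = €7854.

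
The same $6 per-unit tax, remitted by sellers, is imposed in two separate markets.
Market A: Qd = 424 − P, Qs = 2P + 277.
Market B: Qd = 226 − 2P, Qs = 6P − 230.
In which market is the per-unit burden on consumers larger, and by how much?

Market A: pre-tax P* = $49, Q* = 375; post-tax Q = 371; per-unit burden on consumers = $4.
Market B: pre-tax P* = $57, Q* = 112; post-tax Q = 103; per-unit burden on consumers = $4.5.
Difference: $4 vs $4.5 → market B is larger by $0.5.

Market B, by $0.5.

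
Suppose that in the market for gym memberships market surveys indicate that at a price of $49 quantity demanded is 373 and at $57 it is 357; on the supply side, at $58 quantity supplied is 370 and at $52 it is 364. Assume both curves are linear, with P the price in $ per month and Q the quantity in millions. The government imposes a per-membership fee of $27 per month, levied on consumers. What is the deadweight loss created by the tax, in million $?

Deadweight loss = $243 million.

Demand slope: (357 − 373)/(57 − 49) = -2, so Qd = 471 − 2P.
Supply slope: (364 − 370)/(52 − 58) = 1, so Qs = P + 312.
Before the tax: set 471 − 2P = P + 312 → P* = $53, Q* = 365.
With the tax collected from consumers, demand (in seller-price terms) shifts: Qd = 471 − 2(P + 27).
New equilibrium: consumers pay $62, suppliers receive $35, Q = 347. (Wedge: Pb − Ps = 27.)
Quantity falls by |ΔQ| = |365 − 347| = 18.
DWL = ½ · t · |ΔQ| = ½ · 27 · 18 = $243.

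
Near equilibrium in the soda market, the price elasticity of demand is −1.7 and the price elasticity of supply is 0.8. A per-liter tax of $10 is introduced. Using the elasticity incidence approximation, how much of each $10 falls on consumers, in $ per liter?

Consumers bear ≈ $3.2 per liter.

Incidence ratio: consumers' share ≈ εs / (εs + |εd|) = 0.8 / (0.8 + 1.7) = 0.32.
So consumers bear ≈ 0.32 × $10 = $3.2; producers bear $6.8.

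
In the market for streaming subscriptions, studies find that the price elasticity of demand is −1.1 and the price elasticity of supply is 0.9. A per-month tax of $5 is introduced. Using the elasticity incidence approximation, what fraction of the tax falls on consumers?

Incidence ratio: consumers' share ≈ εs / (εs + |εd|) = 0.9 / (0.9 + 1.1) = 0.45.
Supply is the less elastic side, so consumers bear the smaller share.

Consumers' share ≈ 0.45.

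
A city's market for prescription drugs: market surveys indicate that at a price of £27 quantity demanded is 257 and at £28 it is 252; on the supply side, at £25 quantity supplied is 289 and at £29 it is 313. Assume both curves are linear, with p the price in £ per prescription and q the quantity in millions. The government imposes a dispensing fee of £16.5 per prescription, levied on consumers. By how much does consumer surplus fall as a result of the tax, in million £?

Demand slope: (252 − 257)/(28 − 27) = -5, so qd = 392 − 5p.
Supply slope: (313 − 289)/(29 − 25) = 6, so qs = 6p + 139.
Without the tax, 392 − 5p = 6p + 139 gives 11p = 253, so p* = £23 and q* = 277.
With the tax collected from consumers, demand (in seller-price terms) shifts: qd = 392 − 5(p + 16.5).
Solving gives q = 232 with consumers paying £32 and producers receiving £15.5 (the £16.5 wedge).
ΔCS is the trapezoid between Q = 232 and Q = 277 of height £9: ½ · (277 + 232) · 9 = £2290.5.

Consumer surplus falls by £2290.5 million.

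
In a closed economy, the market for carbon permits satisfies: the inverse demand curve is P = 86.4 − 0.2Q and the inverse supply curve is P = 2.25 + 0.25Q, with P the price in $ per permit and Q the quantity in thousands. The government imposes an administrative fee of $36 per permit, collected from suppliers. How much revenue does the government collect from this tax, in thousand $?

Tax revenue = $3852 thousand.

Inverting to Q(P) form: Qd = 432 − 5P; Qs = 4P − 9.
Before the tax: set 432 − 5P = 4P − 9 → P* = $49, Q* = 187.
With the tax collected from suppliers, supply shifts: Qs = 4(P − 36) − 9.
Solving gives Q = 107 with buyers paying $65 and suppliers receiving $29 (the $36 wedge).
Revenue = t · Q = 36 · 107 = $3852.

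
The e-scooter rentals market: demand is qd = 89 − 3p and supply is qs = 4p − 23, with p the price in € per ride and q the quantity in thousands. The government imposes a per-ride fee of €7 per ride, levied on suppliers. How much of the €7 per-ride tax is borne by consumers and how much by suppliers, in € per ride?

Before the tax: set 89 − 3p = 4p − 23 → p* = €16, q* = 41.
With the tax collected from suppliers, supply shifts: qs = 4(p − 7) − 23.
New equilibrium: consumers pay €20, suppliers receive €13, q = 29. (Wedge: pb − ps = 7.)
Burden on consumers: €4; on suppliers: €3. (They sum to €7.)

Consumers bear €4 per ride; suppliers bear €3 per ride.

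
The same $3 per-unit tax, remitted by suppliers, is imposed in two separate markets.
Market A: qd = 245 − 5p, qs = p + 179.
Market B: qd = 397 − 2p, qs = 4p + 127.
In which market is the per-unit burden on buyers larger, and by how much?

Market B, by $1.5.

Market A: pre-tax p* = $11, q* = 190; post-tax q = 187.5; per-unit burden on buyers = $0.5.
Market B: pre-tax p* = $45, q* = 307; post-tax q = 303; per-unit burden on buyers = $2.
Difference: $0.5 vs $2 → market B is larger by $1.5.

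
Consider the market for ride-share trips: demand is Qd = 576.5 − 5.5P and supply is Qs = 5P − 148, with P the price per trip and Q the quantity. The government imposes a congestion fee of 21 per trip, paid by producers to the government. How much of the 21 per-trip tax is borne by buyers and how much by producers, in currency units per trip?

Buyers bear 10 per trip; producers bear 11 per trip.

Before the tax: set 576.5 − 5.5P = 5P − 148 → P* = 69, Q* = 197.
With the tax collected from producers, supply shifts: Qs = 5(P − 21) − 148.
Solving gives Q = 142 with buyers paying 79 and producers receiving 58 (the 21 wedge).
Burden on buyers: 10; on producers: 11. (They sum to 21.)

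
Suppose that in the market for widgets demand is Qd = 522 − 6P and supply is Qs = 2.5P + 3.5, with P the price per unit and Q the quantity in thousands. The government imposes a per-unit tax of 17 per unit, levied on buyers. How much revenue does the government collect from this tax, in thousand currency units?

Without the tax, 522 − 6P = 2.5P + 3.5 gives 8.5P = 518.5, so P* = 61 and Q* = 156.
With the tax collected from buyers, demand (in seller-price terms) shifts: Qd = 522 − 6(P + 17).
New equilibrium: buyers pay 66, producers receive 49, Q = 126. (Wedge: Pb − Ps = 17.)
Revenue = t · Q = 17 · 126 = 2142.

Tax revenue = 2142 thousand.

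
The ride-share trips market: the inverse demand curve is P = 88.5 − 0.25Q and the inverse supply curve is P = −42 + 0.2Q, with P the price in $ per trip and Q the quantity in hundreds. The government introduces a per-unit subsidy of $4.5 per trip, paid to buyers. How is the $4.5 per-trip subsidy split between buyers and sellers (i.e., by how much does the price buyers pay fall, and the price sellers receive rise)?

Inverting to Q(P) form: Qd = 354 − 4P; Qs = 5P + 210.
Without the subsidy, 354 − 4P = 5P + 210 gives 9P = 144, so P* = $16 and Q* = 290.
With a per-unit subsidy paid to buyers, each effectively pays P − 4.5, so demand becomes Qd = 354 − 4(P − 4.5).
Solving gives Q = 300 with buyers paying $13.5 and sellers receiving $18 (the $4.5 wedge).
Gain to buyers: $2.5; to sellers: $2. (They sum to $4.5.)

Buyers gain $2.5 per trip; sellers gain $2 per trip.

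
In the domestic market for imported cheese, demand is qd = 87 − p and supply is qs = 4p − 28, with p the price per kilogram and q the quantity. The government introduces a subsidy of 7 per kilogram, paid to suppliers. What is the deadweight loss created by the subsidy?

Without the subsidy, 87 − p = 4p − 28 gives 5p = 115, so p* = 23 and q* = 64.
With a per-unit subsidy paid to suppliers, each receives p + 7 per unit sold, so supply becomes qs = 4(p + 7) − 28.
Solving gives q = 69.6 with buyers paying 17.4 and suppliers receiving 24.4 (the 7 wedge).
Quantity rises by |ΔQ| = |64 − 69.6| = 5.6.
DWL = ½ · t · |ΔQ| = ½ · 7 · 5.6 = 19.6.

Deadweight loss = 19.6.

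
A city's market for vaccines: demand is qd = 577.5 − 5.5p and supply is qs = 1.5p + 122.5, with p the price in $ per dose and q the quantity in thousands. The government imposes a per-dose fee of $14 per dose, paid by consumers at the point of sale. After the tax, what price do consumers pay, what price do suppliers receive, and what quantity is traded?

Before the tax: set 577.5 − 5.5p = 1.5p + 122.5 → p* = $65, q* = 220.
With the tax collected from consumers, demand (in seller-price terms) shifts: qd = 577.5 − 5.5(p + 14).
Solving gives q = 203.5 with consumers paying $68 and suppliers receiving $54 (the $14 wedge).
The less price-elastic side of the market bears the larger share of a per-unit tax.

Consumers pay $68; suppliers receive $54; quantity = 203.5.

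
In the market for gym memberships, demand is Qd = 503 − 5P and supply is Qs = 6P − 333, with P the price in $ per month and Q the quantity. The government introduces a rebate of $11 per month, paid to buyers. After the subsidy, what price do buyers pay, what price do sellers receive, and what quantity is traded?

Buyers pay $70; sellers receive $81; quantity = 153.

Before the subsidy: set 503 − 5P = 6P − 333 → P* = $76, Q* = 123.
With a per-unit subsidy paid to buyers, each effectively pays P − 11, so demand becomes Qd = 503 − 5(P − 11).
Solving gives Q = 153 with buyers paying $70 and sellers receiving $81 (the $11 wedge).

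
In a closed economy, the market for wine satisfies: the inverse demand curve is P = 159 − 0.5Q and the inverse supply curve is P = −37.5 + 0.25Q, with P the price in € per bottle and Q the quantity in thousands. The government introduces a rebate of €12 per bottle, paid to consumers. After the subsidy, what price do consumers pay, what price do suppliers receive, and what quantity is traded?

Rewrite in direct form: Qd = 318 − 2P and Qs = 4P + 150.
Without the subsidy, 318 − 2P = 4P + 150 gives 6P = 168, so P* = €28 and Q* = 262.
With a per-unit subsidy paid to consumers, each effectively pays P − 12, so demand becomes Qd = 318 − 2(P − 12).
Solving gives Q = 278 with consumers paying €20 and suppliers receiving €32 (the €12 wedge).

Consumers pay €20; suppliers receive €32; quantity = 278.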